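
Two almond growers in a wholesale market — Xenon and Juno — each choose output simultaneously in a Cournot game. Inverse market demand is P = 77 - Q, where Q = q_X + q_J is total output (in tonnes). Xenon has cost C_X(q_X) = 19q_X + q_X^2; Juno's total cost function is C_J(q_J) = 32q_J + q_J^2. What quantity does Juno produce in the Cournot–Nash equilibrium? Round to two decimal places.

Xenon's profit: π_X = (77 - Q)q_X - (19q_X + q_X²). Setting ∂π_X/∂q_X = 0: 58 - 4q_X - (q_J) = 0.
Juno's profit: π_J = (77 - Q)q_J - (32q_J + q_J²). Setting ∂π_J/∂q_J = 0: 45 - 4q_J - (q_X) = 0.
So q_X = (58 - q_J)/4 and q_J = (45 - q_X)/4.
Substituting one into the other gives q_X = 187/15 and q_J = 122/15.

8.13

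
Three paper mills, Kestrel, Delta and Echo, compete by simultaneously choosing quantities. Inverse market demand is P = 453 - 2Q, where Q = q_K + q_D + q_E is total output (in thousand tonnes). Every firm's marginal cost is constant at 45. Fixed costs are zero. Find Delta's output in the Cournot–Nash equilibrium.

51

A representative firm's profit is π_i = q_i(453 - 2Q) - 45q_i.
Setting ∂π_i/∂q_i = 0 with rivals' quantities fixed: 408 - 4q_i - 2·Σ_{j≠i} q_j = 0.
With identical firms every q_j equals q_i, so Σ_{j≠i} q_j = 2q_i and 408 = 8q_i, giving q_i = 51.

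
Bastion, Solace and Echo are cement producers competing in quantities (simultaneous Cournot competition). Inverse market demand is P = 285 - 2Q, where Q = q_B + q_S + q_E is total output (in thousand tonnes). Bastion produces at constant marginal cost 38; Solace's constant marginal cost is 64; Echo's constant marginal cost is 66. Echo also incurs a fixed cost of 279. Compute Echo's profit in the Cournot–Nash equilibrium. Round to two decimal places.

837.28

Bastion's profit: π_B = (285 - 2Q)q_B - (38q_B). Setting ∂π_B/∂q_B = 0: 247 - 4q_B - 2(q_S + q_E) = 0.
Solace's profit: π_S = (285 - 2Q)q_S - (64q_S). Setting ∂π_S/∂q_S = 0: 221 - 4q_S - 2(q_B + q_E) = 0.
Echo's profit: π_E = (285 - 2Q)q_E - (66q_E). Setting ∂π_E/∂q_E = 0: 219 - 4q_E - 2(q_B + q_S) = 0.
Adding the 3 conditions: 687 − 4Q − 4Q = 0, i.e. Q = 687/8.
Back-substituting: q_B = (247 − 687/4)/2 = 301/8, q_S = (221 − 687/4)/2 = 197/8, q_E = (219 − 687/4)/2 = 189/8.
Price P = 285 - 2·(687/8) = 453/4.
Echo's profit: (453/4 - 66)·(189/8) - 279 = 837.2813.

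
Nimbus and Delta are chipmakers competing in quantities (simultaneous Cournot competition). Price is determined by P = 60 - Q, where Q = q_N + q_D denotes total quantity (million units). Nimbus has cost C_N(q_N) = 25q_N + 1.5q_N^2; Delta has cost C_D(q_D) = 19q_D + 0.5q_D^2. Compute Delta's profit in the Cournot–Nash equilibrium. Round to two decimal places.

Nimbus's profit: π_N = (60 - Q)q_N - (25q_N + (3/2)q_N²). Setting ∂π_N/∂q_N = 0: 35 - 5q_N - (q_D) = 0.
Delta's profit: π_D = (60 - Q)q_D - (19q_D + (1/2)q_D²). Setting ∂π_D/∂q_D = 0: 41 - 3q_D - (q_N) = 0.
Rearranging gives the reaction functions q_N = (35 - q_D)/5 and q_D = (41 - q_N)/3.
Substituting one into the other gives q_N = 32/7 and q_D = 85/7.
Price P = 60 - 117/7 = 303/7.
Delta's profit: (303/7)·(85/7) - 19·(85/7) - (1/2)(85/7)² = 221.1735.

221.17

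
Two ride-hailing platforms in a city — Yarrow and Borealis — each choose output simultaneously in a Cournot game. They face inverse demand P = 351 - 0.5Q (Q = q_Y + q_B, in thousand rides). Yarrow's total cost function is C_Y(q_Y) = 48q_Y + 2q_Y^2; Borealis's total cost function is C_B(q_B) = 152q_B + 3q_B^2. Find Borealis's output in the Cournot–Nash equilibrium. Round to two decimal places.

24.27

Yarrow's profit: π_Y = (351 - 0.5Q)q_Y - (48q_Y + 2q_Y²). Setting ∂π_Y/∂q_Y = 0: 303 - 5q_Y - (1/2)(q_B) = 0.
Borealis's profit: π_B = (351 - 0.5Q)q_B - (152q_B + 3q_B²). Setting ∂π_B/∂q_B = 0: 199 - 7q_B - (1/2)(q_Y) = 0.
Rearranging gives the reaction functions q_Y = (303 - (1/2)q_B)/5 and q_B = (199 - (1/2)q_Y)/7.
Substituting one into the other gives q_Y = 58.1727 and q_B = 24.2734.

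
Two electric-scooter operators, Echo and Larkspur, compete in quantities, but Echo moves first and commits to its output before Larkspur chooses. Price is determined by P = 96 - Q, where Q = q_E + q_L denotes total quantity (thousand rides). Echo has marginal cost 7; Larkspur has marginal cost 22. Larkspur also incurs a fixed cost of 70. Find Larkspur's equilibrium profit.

51

Solve by backward induction. Given q_E, the follower Larkspur maximises π_L = (96 - q_E - q_L)q_L - 22q_L.
Follower FOC: 74 - q_E - 2q_L = 0, so q_L(q_E) = (74 - q_E)/2.
The leader anticipates this reaction. Substituting into P = 96 - Q gives P = 59 - (1/2)q_E, so π_E = (59 - (1/2)q_E)q_E - 7q_E.
Maximising: ∂π_E/∂q_E = 52 - q_E = 0, giving q_E = 52.
Then q_L = (74 - 52)/2 = 11.
Price P = 96 - 63 = 33.
Larkspur's profit: (33 - 22)·11 - 70 = 51.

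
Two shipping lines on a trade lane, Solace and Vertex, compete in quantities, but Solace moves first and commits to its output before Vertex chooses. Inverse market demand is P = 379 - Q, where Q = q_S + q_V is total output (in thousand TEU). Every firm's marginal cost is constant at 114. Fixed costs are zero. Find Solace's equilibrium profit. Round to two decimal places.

The follower Vertex best-responds to any q_S: π_V = (379 - Q)q_V - 114q_V.
∂π_V/∂q_V = 265 - q_S - 2q_V = 0 gives the reaction function q_V = (265 - q_S)/2.
Solace substitutes q_V(q_S) into its own profit: π_S = q_S(379 - q_S - (265 - q_S)/2) - 114q_S = (493/2 - (1/2)q_S)q_S - 114q_S.
Maximising: ∂π_S/∂q_S = 265/2 - q_S = 0, giving q_S = 265/2.
Then q_V = (265 - 265/2)/2 = 265/4.
Price P = 379 - 795/4 = 721/4.
Solace's profit: (721/4 - 114)·(265/2) = 8778.1250.

8778.13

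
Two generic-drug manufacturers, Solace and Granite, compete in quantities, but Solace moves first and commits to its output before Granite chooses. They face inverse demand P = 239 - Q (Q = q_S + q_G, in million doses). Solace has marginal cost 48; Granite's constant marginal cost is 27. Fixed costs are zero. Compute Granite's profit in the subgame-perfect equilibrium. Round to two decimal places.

4032.25

The follower Granite best-responds to any q_S: π_G = (239 - Q)q_G - 27q_G.
Setting the follower's marginal profit to zero, 212 - q_S - 2q_G = 0, i.e. q_G = (212 - q_S)/2.
The leader anticipates this reaction. Substituting into P = 239 - Q gives P = 133 - (1/2)q_S, so π_S = (133 - (1/2)q_S)q_S - 48q_S.
Leader FOC: 85 - q_S = 0, so q_S = 85.
Then q_G = (212 - 85)/2 = 127/2.
Price P = 239 - 297/2 = 181/2.
Granite's profit: (181/2 - 27)·(127/2) = 4032.2500.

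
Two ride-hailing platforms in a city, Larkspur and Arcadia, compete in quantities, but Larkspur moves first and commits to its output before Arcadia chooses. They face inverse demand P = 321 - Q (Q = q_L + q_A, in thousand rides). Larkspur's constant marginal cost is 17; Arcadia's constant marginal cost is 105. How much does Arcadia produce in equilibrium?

10

The follower Arcadia best-responds to any q_L: π_A = (321 - Q)q_A - 105q_A.
∂π_A/∂q_A = 216 - q_L - 2q_A = 0 gives the reaction function q_A = (216 - q_L)/2.
Larkspur substitutes q_A(q_L) into its own profit: π_L = q_L(321 - q_L - (216 - q_L)/2) - 17q_L = (213 - (1/2)q_L)q_L - 17q_L.
Maximising: ∂π_L/∂q_L = 196 - q_L = 0, giving q_L = 196.
Then q_A = (216 - 196)/2 = 10.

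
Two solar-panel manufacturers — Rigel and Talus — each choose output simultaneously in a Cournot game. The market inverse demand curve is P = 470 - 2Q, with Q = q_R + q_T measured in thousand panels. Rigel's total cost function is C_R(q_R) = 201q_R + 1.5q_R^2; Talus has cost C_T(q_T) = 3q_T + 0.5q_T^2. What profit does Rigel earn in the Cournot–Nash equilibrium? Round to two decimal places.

Rigel's profit: π_R = (470 - 2Q)q_R - (201q_R + (3/2)q_R²). Setting ∂π_R/∂q_R = 0: 269 - 7q_R - 2(q_T) = 0.
Talus's profit: π_T = (470 - 2Q)q_T - (3q_T + (1/2)q_T²). Setting ∂π_T/∂q_T = 0: 467 - 5q_T - 2(q_R) = 0.
Rearranging gives the reaction functions q_R = (269 - 2q_T)/7 and q_T = (467 - 2q_R)/5.
Solving the pair: q_R = 411/31, q_T = 88.0968.
Price P = 470 - 2·101.3548 = 267.2903.
Rigel's profit: 267.2903·(411/31) - 201·(411/31) - (3/2)(411/31)² = 615.2170.

615.22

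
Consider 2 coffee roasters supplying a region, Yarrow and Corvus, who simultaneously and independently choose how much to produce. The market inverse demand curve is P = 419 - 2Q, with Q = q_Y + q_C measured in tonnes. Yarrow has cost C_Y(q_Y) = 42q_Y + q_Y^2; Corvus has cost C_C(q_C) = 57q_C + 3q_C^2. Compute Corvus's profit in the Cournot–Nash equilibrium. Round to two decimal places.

3205.87

Yarrow's profit: π_Y = (419 - 2Q)q_Y - (42q_Y + q_Y²). Setting ∂π_Y/∂q_Y = 0: 377 - 6q_Y - 2(q_C) = 0.
Corvus's profit: π_C = (419 - 2Q)q_C - (57q_C + 3q_C²). Setting ∂π_C/∂q_C = 0: 362 - 10q_C - 2(q_Y) = 0.
Rearranging gives the reaction functions q_Y = (377 - 2q_C)/6 and q_C = (362 - 2q_Y)/10.
Solving the pair: q_Y = 1523/28, q_C = 709/28.
Price P = 419 - 2·(558/7) = 1817/7.
Corvus's profit: (1817/7)·(709/28) - 57·(709/28) - 3(709/28)² = 3205.8737.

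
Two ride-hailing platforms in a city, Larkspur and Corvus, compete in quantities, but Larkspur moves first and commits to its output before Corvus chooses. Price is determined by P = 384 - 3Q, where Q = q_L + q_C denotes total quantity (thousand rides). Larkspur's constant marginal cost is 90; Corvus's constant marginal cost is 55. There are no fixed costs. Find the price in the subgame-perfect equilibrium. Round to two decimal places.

154.75

The follower Corvus best-responds to any q_L: π_C = (384 - 3Q)q_C - 55q_C.
Setting the follower's marginal profit to zero, 329 - 3q_L - 6q_C = 0, i.e. q_C = (329 - 3q_L)/6.
Larkspur substitutes q_C(q_L) into its own profit: π_L = q_L(384 - 3q_L - (329 - 3q_L)/2) - 90q_L = (439/2 - (3/2)q_L)q_L - 90q_L.
Maximising: ∂π_L/∂q_L = 259/2 - 3q_L = 0, giving q_L = 259/6.
Then q_C = (329 - 3·(259/6))/6 = 133/4.
Total output Q = 917/12, so price P = 384 - 3·(917/12) = 619/4.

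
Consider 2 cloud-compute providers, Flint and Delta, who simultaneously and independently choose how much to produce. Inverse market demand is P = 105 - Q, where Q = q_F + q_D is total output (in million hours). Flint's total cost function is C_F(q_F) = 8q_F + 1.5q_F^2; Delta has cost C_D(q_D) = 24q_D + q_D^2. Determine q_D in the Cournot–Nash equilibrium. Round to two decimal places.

Flint's profit: π_F = (105 - Q)q_F - (8q_F + (3/2)q_F²). Setting ∂π_F/∂q_F = 0: 97 - 5q_F - (q_D) = 0.
Delta's profit: π_D = (105 - Q)q_D - (24q_D + q_D²). Setting ∂π_D/∂q_D = 0: 81 - 4q_D - (q_F) = 0.
Rearranging gives the reaction functions q_F = (97 - q_D)/5 and q_D = (81 - q_F)/4.
Solving the pair: q_F = 307/19, q_D = 308/19.

16.21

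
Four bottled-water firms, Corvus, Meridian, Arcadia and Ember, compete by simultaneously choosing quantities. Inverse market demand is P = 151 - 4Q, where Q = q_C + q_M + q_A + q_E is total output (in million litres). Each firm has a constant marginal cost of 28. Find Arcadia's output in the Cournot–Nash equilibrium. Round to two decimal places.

A representative firm's profit is π_i = q_i(151 - 4Q) - 28q_i.
Setting ∂π_i/∂q_i = 0 with rivals' quantities fixed: 123 - 8q_i - 4·Σ_{j≠i} q_j = 0.
By symmetry each firm produces the same amount; substituting Σ_{j≠i} q_j = 3q_i yields q_i = 123/20.

6.15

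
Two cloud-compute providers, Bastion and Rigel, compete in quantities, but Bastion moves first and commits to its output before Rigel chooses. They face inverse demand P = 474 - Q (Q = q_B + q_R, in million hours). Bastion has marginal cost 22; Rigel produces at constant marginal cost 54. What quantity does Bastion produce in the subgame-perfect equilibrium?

242

Solve by backward induction. Given q_B, the follower Rigel maximises π_R = (474 - q_B - q_R)q_R - 54q_R.
Follower FOC: 420 - q_B - 2q_R = 0, so q_R(q_B) = (420 - q_B)/2.
Bastion substitutes q_R(q_B) into its own profit: π_B = q_B(474 - q_B - (420 - q_B)/2) - 22q_B = (264 - (1/2)q_B)q_B - 22q_B.
Maximising: ∂π_B/∂q_B = 242 - q_B = 0, giving q_B = 242.
Then q_R = (420 - 242)/2 = 89.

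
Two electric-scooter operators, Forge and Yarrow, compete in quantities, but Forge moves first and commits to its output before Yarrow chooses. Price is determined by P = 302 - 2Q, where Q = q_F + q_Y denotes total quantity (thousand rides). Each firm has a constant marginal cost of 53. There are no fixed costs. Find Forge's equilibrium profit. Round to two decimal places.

Solve by backward induction. Given q_F, the follower Yarrow maximises π_Y = (302 - 2q_F - 2q_Y)q_Y - 53q_Y.
∂π_Y/∂q_Y = 249 - 2q_F - 4q_Y = 0 gives the reaction function q_Y = (249 - 2q_F)/4.
Forge substitutes q_Y(q_F) into its own profit: π_F = q_F(302 - 2q_F - (249 - 2q_F)/2) - 53q_F = (355/2 - q_F)q_F - 53q_F.
Maximising: ∂π_F/∂q_F = 249/2 - 2q_F = 0, giving q_F = 249/4.
Then q_Y = (249 - 2·(249/4))/4 = 249/8.
Price P = 302 - 2·(747/8) = 461/4.
Forge's profit: (461/4 - 53)·(249/4) = 3875.0625.

3875.06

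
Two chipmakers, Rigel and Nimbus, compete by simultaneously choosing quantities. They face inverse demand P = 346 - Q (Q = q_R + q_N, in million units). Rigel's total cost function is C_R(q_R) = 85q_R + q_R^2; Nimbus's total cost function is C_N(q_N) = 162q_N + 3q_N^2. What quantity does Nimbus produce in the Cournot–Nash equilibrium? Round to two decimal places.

15.32

Rigel's profit: π_R = (346 - Q)q_R - (85q_R + q_R²). Setting ∂π_R/∂q_R = 0: 261 - 4q_R - (q_N) = 0.
Nimbus's profit: π_N = (346 - Q)q_N - (162q_N + 3q_N²). Setting ∂π_N/∂q_N = 0: 184 - 8q_N - (q_R) = 0.
So q_R = (261 - q_N)/4 and q_N = (184 - q_R)/8.
Substituting one into the other gives q_R = 1904/31 and q_N = 475/31.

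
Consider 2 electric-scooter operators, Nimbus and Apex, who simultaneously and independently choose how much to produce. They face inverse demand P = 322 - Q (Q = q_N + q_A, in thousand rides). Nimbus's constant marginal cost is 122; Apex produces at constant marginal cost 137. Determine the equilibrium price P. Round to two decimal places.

Nimbus's profit: π_N = (322 - Q)q_N - (122q_N). Setting ∂π_N/∂q_N = 0: 200 - 2q_N - (q_A) = 0.
Apex's first-order condition: 185 - 2q_A - (q_N) = 0.
Best responses: q_N = (200 - q_A)/2, q_A = (185 - q_N)/2.
Substituting one into the other gives q_N = 215/3 and q_A = 170/3.
Total output Q = 385/3, so price P = 322 - 385/3 = 581/3.

193.67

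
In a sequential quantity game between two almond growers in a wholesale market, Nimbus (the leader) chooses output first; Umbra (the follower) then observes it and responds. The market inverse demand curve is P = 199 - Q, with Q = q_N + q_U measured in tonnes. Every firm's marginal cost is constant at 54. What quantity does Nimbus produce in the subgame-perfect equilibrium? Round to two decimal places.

The follower Umbra best-responds to any q_N: π_U = (199 - Q)q_U - 54q_U.
∂π_U/∂q_U = 145 - q_N - 2q_U = 0 gives the reaction function q_U = (145 - q_N)/2.
Nimbus substitutes q_U(q_N) into its own profit: π_N = q_N(199 - q_N - (145 - q_N)/2) - 54q_N = (253/2 - (1/2)q_N)q_N - 54q_N.
Maximising: ∂π_N/∂q_N = 145/2 - q_N = 0, giving q_N = 145/2.
Then q_U = (145 - 145/2)/2 = 145/4.

72.50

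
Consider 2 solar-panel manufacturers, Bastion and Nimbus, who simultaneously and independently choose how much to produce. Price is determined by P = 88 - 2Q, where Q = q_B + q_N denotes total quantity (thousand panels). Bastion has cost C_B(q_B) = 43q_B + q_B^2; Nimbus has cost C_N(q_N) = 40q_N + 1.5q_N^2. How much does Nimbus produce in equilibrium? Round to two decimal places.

5.21

Bastion's profit: π_B = (88 - 2Q)q_B - (43q_B + q_B²). Setting ∂π_B/∂q_B = 0: 45 - 6q_B - 2(q_N) = 0.
Nimbus's profit: π_N = (88 - 2Q)q_N - (40q_N + (3/2)q_N²). Setting ∂π_N/∂q_N = 0: 48 - 7q_N - 2(q_B) = 0.
Rearranging gives the reaction functions q_B = (45 - 2q_N)/6 and q_N = (48 - 2q_B)/7.
Substituting one into the other gives q_B = 219/38 and q_N = 99/19.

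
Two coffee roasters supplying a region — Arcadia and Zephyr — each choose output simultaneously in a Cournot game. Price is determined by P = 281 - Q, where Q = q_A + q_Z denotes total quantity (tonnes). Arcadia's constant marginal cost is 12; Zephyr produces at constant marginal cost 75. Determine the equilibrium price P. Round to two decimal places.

Arcadia's profit: π_A = (281 - Q)q_A - (12q_A). Setting ∂π_A/∂q_A = 0: 269 - 2q_A - (q_Z) = 0.
Zephyr's profit: π_Z = (281 - Q)q_Z - (75q_Z). Setting ∂π_Z/∂q_Z = 0: 206 - 2q_Z - (q_A) = 0.
Best responses: q_A = (269 - q_Z)/2, q_Z = (206 - q_A)/2.
Solving the pair: q_A = 332/3, q_Z = 143/3.
Total output Q = 475/3, so price P = 281 - 475/3 = 368/3.

122.67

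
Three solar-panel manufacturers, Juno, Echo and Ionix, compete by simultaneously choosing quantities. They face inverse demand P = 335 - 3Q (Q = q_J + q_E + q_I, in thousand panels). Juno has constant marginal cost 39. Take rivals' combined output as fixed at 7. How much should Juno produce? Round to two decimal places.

With rivals' combined output fixed at 7, Juno's profit is π_J = (335 - 3·7 - 3q_J)q_J - (39q_J) = (314 - 3q_J)q_J - (39q_J).
∂π_J/∂q_J = 275 - 6q_J = 0, so q_J = 275/6.

45.83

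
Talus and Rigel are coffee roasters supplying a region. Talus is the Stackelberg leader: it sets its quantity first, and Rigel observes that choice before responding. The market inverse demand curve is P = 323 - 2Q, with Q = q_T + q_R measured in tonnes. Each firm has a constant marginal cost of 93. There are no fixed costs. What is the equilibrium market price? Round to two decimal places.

The follower Rigel best-responds to any q_T: π_R = (323 - 2Q)q_R - 93q_R.
Setting the follower's marginal profit to zero, 230 - 2q_T - 4q_R = 0, i.e. q_R = (230 - 2q_T)/4.
The leader anticipates this reaction. Substituting into P = 323 - 2Q gives P = 208 - q_T, so π_T = (208 - q_T)q_T - 93q_T.
The leader's first-order condition 115 - 2q_T = 0 yields q_T = 115/2.
Then q_R = (230 - 2·(115/2))/4 = 115/4.
Total output Q = 345/4, so price P = 323 - 2·(345/4) = 301/2.

150.50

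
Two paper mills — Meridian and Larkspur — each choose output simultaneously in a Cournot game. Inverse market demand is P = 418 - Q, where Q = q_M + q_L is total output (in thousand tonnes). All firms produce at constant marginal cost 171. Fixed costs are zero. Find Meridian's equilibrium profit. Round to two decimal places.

6778.78

Each firm earns π_i = (418 - Q)q_i - 171q_i.
Setting ∂π_i/∂q_i = 0 with rivals' quantities fixed: 247 - 2q_i - q_j = 0.
By symmetry each firm produces the same amount; substituting q_j = q_i yields q_i = 247/3.
Price P = 418 - 494/3 = 760/3.
Meridian's profit: (760/3 - 171)·(247/3) = 6778.7778.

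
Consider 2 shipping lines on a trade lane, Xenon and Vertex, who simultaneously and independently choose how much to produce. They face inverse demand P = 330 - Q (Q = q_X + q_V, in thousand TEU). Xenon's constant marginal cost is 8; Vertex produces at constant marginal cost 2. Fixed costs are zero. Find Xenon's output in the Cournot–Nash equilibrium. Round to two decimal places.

105.33

Xenon's profit: π_X = (330 - Q)q_X - (8q_X). Setting ∂π_X/∂q_X = 0: 322 - 2q_X - (q_V) = 0.
Vertex's profit: π_V = (330 - Q)q_V - (2q_V). Setting ∂π_V/∂q_V = 0: 328 - 2q_V - (q_X) = 0.
Rearranging gives the reaction functions q_X = (322 - q_V)/2 and q_V = (328 - q_X)/2.
Substituting one into the other gives q_X = 316/3 and q_V = 334/3.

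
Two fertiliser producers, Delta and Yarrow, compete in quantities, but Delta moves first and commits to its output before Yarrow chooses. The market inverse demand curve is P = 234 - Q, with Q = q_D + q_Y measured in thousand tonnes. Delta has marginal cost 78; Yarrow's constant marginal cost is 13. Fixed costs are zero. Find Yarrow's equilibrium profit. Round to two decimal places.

7700.06

The follower Yarrow best-responds to any q_D: π_Y = (234 - Q)q_Y - 13q_Y.
Setting the follower's marginal profit to zero, 221 - q_D - 2q_Y = 0, i.e. q_Y = (221 - q_D)/2.
Delta substitutes q_Y(q_D) into its own profit: π_D = q_D(234 - q_D - (221 - q_D)/2) - 78q_D = (247/2 - (1/2)q_D)q_D - 78q_D.
Leader FOC: 91/2 - q_D = 0, so q_D = 91/2.
Then q_Y = (221 - 91/2)/2 = 351/4.
Price P = 234 - 533/4 = 403/4.
Yarrow's profit: (403/4 - 13)·(351/4) = 7700.0625.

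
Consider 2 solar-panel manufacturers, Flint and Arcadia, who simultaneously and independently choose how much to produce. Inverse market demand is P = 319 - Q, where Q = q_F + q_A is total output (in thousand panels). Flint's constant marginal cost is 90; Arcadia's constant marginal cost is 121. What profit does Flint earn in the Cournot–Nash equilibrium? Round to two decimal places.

Flint's profit: π_F = (319 - Q)q_F - (90q_F). Setting ∂π_F/∂q_F = 0: 229 - 2q_F - (q_A) = 0.
Arcadia's profit: π_A = (319 - Q)q_A - (121q_A). Setting ∂π_A/∂q_A = 0: 198 - 2q_A - (q_F) = 0.
Rearranging gives the reaction functions q_F = (229 - q_A)/2 and q_A = (198 - q_F)/2.
Solving the pair: q_F = 260/3, q_A = 167/3.
Price P = 319 - 427/3 = 530/3.
Flint's profit: (530/3 - 90)·(260/3) = 7511.1111.

7511.11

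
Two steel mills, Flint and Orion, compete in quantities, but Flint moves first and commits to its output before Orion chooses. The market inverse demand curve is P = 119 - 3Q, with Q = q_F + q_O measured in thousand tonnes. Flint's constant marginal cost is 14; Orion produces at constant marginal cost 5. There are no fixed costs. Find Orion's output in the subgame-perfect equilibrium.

The follower Orion best-responds to any q_F: π_O = (119 - 3Q)q_O - 5q_O.
Follower FOC: 114 - 3q_F - 6q_O = 0, so q_O(q_F) = (114 - 3q_F)/6.
The leader anticipates this reaction. Substituting into P = 119 - 3Q gives P = 62 - (3/2)q_F, so π_F = (62 - (3/2)q_F)q_F - 14q_F.
Leader FOC: 48 - 3q_F = 0, so q_F = 16.
Then q_O = (114 - 3·16)/6 = 11.

11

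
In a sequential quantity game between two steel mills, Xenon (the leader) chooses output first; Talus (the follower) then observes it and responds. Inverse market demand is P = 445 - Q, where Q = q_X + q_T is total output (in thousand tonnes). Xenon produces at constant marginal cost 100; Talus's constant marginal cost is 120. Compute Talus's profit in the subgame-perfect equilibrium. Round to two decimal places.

5076.56

Solve by backward induction. Given q_X, the follower Talus maximises π_T = (445 - q_X - q_T)q_T - 120q_T.
Follower FOC: 325 - q_X - 2q_T = 0, so q_T(q_X) = (325 - q_X)/2.
Xenon substitutes q_T(q_X) into its own profit: π_X = q_X(445 - q_X - (325 - q_X)/2) - 100q_X = (565/2 - (1/2)q_X)q_X - 100q_X.
The leader's first-order condition 365/2 - q_X = 0 yields q_X = 365/2.
Then q_T = (325 - 365/2)/2 = 285/4.
Price P = 445 - 1015/4 = 765/4.
Talus's profit: (765/4 - 120)·(285/4) = 5076.5625.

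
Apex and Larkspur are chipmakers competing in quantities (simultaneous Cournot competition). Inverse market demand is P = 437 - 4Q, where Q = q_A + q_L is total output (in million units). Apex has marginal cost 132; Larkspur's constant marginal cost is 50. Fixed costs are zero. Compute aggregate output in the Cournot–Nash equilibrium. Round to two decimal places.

57.67

Apex's profit: π_A = (437 - 4Q)q_A - (132q_A). Setting ∂π_A/∂q_A = 0: 305 - 8q_A - 4(q_L) = 0.
Larkspur's profit: π_L = (437 - 4Q)q_L - (50q_L). Setting ∂π_L/∂q_L = 0: 387 - 8q_L - 4(q_A) = 0.
Rearranging gives the reaction functions q_A = (305 - 4q_L)/8 and q_L = (387 - 4q_A)/8.
Solving the pair: q_A = 223/12, q_L = 469/12.
Total output Q = 223/12 + 469/12 = 173/3.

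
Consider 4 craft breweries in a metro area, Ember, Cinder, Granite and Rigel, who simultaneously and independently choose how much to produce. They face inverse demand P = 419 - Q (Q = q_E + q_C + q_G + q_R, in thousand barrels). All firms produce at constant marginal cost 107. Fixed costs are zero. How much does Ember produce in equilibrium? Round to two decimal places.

A representative firm's profit is π_i = q_i(419 - Q) - 107q_i.
First-order condition (treating rivals' output as given): 312 - 2q_i - Σ_{j≠i} q_j = 0.
By symmetry each firm produces the same amount; substituting Σ_{j≠i} q_j = 3q_i yields q_i = 312/5.

62.40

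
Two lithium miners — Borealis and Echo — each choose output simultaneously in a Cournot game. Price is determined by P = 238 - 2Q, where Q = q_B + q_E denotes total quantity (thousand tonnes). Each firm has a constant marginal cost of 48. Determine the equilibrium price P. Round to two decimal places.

A representative firm's profit is π_i = q_i(238 - 2Q) - 48q_i.
Setting ∂π_i/∂q_i = 0 with rivals' quantities fixed: 190 - 4q_i - 2q_j = 0.
By symmetry each firm produces the same amount; substituting q_j = q_i yields q_i = 190/6 = 95/3.
Total output Q = 190/3, so price P = 238 - 2·(190/3) = 334/3.

111.33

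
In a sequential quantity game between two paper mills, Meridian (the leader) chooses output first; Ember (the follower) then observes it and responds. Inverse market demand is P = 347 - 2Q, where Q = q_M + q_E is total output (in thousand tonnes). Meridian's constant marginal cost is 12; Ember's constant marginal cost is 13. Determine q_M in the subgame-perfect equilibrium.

Solve by backward induction. Given q_M, the follower Ember maximises π_E = (347 - 2q_M - 2q_E)q_E - 13q_E.
∂π_E/∂q_E = 334 - 2q_M - 4q_E = 0 gives the reaction function q_E = (334 - 2q_M)/4.
Meridian substitutes q_E(q_M) into its own profit: π_M = q_M(347 - 2q_M - (334 - 2q_M)/2) - 12q_M = (180 - q_M)q_M - 12q_M.
Maximising: ∂π_M/∂q_M = 168 - 2q_M = 0, giving q_M = 84.
Then q_E = (334 - 2·84)/4 = 83/2.

84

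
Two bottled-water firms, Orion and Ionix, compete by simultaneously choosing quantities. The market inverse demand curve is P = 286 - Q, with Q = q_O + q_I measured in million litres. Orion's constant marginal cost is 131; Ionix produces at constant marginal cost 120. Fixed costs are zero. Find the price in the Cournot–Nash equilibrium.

Orion's profit: π_O = (286 - Q)q_O - (131q_O). Setting ∂π_O/∂q_O = 0: 155 - 2q_O - (q_I) = 0.
Ionix's first-order condition: 166 - 2q_I - (q_O) = 0.
So q_O = (155 - q_I)/2 and q_I = (166 - q_O)/2.
Solving the pair: q_O = 48, q_I = 59.
Total output Q = 107, so price P = 286 - 107 = 179.

179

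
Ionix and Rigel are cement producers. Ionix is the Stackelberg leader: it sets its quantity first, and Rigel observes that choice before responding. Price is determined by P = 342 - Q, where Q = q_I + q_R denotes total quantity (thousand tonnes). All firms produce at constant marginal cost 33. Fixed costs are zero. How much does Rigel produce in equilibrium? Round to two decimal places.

77.25

Solve by backward induction. Given q_I, the follower Rigel maximises π_R = (342 - q_I - q_R)q_R - 33q_R.
∂π_R/∂q_R = 309 - q_I - 2q_R = 0 gives the reaction function q_R = (309 - q_I)/2.
Ionix substitutes q_R(q_I) into its own profit: π_I = q_I(342 - q_I - (309 - q_I)/2) - 33q_I = (375/2 - (1/2)q_I)q_I - 33q_I.
Leader FOC: 309/2 - q_I = 0, so q_I = 309/2.
Then q_R = (309 - 309/2)/2 = 309/4.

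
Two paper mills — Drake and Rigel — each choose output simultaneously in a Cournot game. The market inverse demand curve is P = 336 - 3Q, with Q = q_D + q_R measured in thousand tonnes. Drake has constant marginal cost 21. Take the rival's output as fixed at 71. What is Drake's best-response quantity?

17

With the rival's output fixed at 71, Drake's profit is π_D = (336 - 3·71 - 3q_D)q_D - (21q_D) = (123 - 3q_D)q_D - (21q_D).
∂π_D/∂q_D = 102 - 6q_D = 0, so q_D = 17.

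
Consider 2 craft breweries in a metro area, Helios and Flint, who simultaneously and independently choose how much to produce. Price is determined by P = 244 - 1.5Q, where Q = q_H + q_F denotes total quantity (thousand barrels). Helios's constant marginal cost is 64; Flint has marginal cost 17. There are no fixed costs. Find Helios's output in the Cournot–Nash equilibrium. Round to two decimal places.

29.56

Helios's profit: π_H = (244 - 1.5Q)q_H - (64q_H). Setting ∂π_H/∂q_H = 0: 180 - 3q_H - (3/2)(q_F) = 0.
Flint's profit: π_F = (244 - 1.5Q)q_F - (17q_F). Setting ∂π_F/∂q_F = 0: 227 - 3q_F - (3/2)(q_H) = 0.
So q_H = (180 - (3/2)q_F)/3 and q_F = (227 - (3/2)q_H)/3.
Substituting one into the other gives q_H = 266/9 and q_F = 548/9.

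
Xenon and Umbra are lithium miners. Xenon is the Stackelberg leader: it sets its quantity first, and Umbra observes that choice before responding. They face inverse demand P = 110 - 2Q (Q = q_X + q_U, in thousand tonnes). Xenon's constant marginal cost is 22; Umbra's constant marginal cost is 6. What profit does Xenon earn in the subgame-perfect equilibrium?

324

Solve by backward induction. Given q_X, the follower Umbra maximises π_U = (110 - 2q_X - 2q_U)q_U - 6q_U.
∂π_U/∂q_U = 104 - 2q_X - 4q_U = 0 gives the reaction function q_U = (104 - 2q_X)/4.
The leader anticipates this reaction. Substituting into P = 110 - 2Q gives P = 58 - q_X, so π_X = (58 - q_X)q_X - 22q_X.
Maximising: ∂π_X/∂q_X = 36 - 2q_X = 0, giving q_X = 18.
Then q_U = (104 - 2·18)/4 = 17.
Price P = 110 - 2·35 = 40.
Xenon's profit: (40 - 22)·18 = 324.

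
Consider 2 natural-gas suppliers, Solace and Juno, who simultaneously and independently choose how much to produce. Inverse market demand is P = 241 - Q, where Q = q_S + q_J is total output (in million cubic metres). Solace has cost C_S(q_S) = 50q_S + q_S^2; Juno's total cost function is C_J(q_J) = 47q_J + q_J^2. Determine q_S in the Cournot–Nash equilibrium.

Solace's profit: π_S = (241 - Q)q_S - (50q_S + q_S²). Setting ∂π_S/∂q_S = 0: 191 - 4q_S - (q_J) = 0.
Juno's profit: π_J = (241 - Q)q_J - (47q_J + q_J²). Setting ∂π_J/∂q_J = 0: 194 - 4q_J - (q_S) = 0.
Best responses: q_S = (191 - q_J)/4, q_J = (194 - q_S)/4.
Solving the pair: q_S = 38, q_J = 39.

38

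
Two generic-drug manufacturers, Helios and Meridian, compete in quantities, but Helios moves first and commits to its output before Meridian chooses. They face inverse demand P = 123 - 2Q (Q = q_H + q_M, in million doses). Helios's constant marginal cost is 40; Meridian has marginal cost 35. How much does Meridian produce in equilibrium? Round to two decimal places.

The follower Meridian best-responds to any q_H: π_M = (123 - 2Q)q_M - 35q_M.
Setting the follower's marginal profit to zero, 88 - 2q_H - 4q_M = 0, i.e. q_M = (88 - 2q_H)/4.
Helios substitutes q_M(q_H) into its own profit: π_H = q_H(123 - 2q_H - (88 - 2q_H)/2) - 40q_H = (79 - q_H)q_H - 40q_H.
The leader's first-order condition 39 - 2q_H = 0 yields q_H = 39/2.
Then q_M = (88 - 2·(39/2))/4 = 49/4.

12.25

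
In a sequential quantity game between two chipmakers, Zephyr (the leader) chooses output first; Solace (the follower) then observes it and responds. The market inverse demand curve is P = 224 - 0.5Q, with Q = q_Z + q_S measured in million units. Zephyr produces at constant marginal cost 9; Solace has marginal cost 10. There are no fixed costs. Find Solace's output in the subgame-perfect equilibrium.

Solve by backward induction. Given q_Z, the follower Solace maximises π_S = (224 - (1/2)q_Z - (1/2)q_S)q_S - 10q_S.
Setting the follower's marginal profit to zero, 214 - (1/2)q_Z - q_S = 0, i.e. q_S = (214 - (1/2)q_Z).
The leader anticipates this reaction. Substituting into P = 224 - 0.5Q gives P = 117 - (1/4)q_Z, so π_Z = (117 - (1/4)q_Z)q_Z - 9q_Z.
Leader FOC: 108 - (1/2)q_Z = 0, so q_Z = 216.
Then q_S = (214 - (1/2)·216) = 106.

106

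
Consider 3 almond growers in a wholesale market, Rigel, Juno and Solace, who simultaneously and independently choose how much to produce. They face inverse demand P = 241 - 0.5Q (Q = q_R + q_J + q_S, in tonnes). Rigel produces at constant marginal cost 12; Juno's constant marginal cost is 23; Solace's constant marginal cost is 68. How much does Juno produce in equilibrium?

Rigel's profit: π_R = (241 - 0.5Q)q_R - (12q_R). Setting ∂π_R/∂q_R = 0: 229 - q_R - (1/2)(q_J + q_S) = 0.
Juno's profit: π_J = (241 - 0.5Q)q_J - (23q_J). Setting ∂π_J/∂q_J = 0: 218 - q_J - (1/2)(q_R + q_S) = 0.
Solace's profit: π_S = (241 - 0.5Q)q_S - (68q_S). Setting ∂π_S/∂q_S = 0: 173 - q_S - (1/2)(q_R + q_J) = 0.
Summing all 3 equations gives 620 − 2Q = 0, hence Q = 310.
Back-substituting: q_R = (229 − 155)/(1/2) = 148, q_J = (218 − 155)/(1/2) = 126, q_S = (173 − 155)/(1/2) = 36.

126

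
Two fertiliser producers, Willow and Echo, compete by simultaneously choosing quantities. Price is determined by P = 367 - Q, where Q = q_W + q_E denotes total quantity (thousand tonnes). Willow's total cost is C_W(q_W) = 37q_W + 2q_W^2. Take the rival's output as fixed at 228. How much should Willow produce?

17

With the rival's output fixed at 228, Willow's profit is π_W = (367 - 228 - q_W)q_W - (37q_W + 2q_W²) = (139 - q_W)q_W - (37q_W + 2q_W²).
∂π_W/∂q_W = 102 - 6q_W = 0, so q_W = 17.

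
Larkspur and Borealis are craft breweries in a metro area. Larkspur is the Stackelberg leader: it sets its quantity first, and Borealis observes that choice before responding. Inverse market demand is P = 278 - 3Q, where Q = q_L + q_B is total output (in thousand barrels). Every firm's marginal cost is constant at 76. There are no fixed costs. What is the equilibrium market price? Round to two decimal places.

Solve by backward induction. Given q_L, the follower Borealis maximises π_B = (278 - 3q_L - 3q_B)q_B - 76q_B.
Setting the follower's marginal profit to zero, 202 - 3q_L - 6q_B = 0, i.e. q_B = (202 - 3q_L)/6.
Larkspur substitutes q_B(q_L) into its own profit: π_L = q_L(278 - 3q_L - (202 - 3q_L)/2) - 76q_L = (177 - (3/2)q_L)q_L - 76q_L.
The leader's first-order condition 101 - 3q_L = 0 yields q_L = 101/3.
Then q_B = (202 - 3·(101/3))/6 = 101/6.
Total output Q = 101/2, so price P = 278 - 3·(101/2) = 253/2.

126.50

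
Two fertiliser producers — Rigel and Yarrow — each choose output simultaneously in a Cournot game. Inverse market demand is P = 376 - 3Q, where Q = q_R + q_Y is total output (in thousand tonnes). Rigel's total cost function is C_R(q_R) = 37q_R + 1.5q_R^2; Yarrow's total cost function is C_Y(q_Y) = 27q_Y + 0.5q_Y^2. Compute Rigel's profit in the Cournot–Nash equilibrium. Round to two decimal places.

2713.39

Rigel's profit: π_R = (376 - 3Q)q_R - (37q_R + (3/2)q_R²). Setting ∂π_R/∂q_R = 0: 339 - 9q_R - 3(q_Y) = 0.
Yarrow's profit: π_Y = (376 - 3Q)q_Y - (27q_Y + (1/2)q_Y²). Setting ∂π_Y/∂q_Y = 0: 349 - 7q_Y - 3(q_R) = 0.
Rearranging gives the reaction functions q_R = (339 - 3q_Y)/9 and q_Y = (349 - 3q_R)/7.
Solving the pair: q_R = 221/9, q_Y = 118/3.
Price P = 376 - 3·(575/9) = 553/3.
Rigel's profit: (553/3)·(221/9) - 37·(221/9) - (3/2)(221/9)² = 2713.3889.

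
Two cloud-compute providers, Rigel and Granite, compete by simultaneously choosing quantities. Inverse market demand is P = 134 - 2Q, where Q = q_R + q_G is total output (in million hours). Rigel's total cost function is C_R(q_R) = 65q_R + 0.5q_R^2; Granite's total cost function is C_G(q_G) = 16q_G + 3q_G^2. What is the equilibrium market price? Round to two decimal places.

94.61

Rigel's profit: π_R = (134 - 2Q)q_R - (65q_R + (1/2)q_R²). Setting ∂π_R/∂q_R = 0: 69 - 5q_R - 2(q_G) = 0.
Granite's first-order condition: 118 - 10q_G - 2(q_R) = 0.
So q_R = (69 - 2q_G)/5 and q_G = (118 - 2q_R)/10.
Solving the pair: q_R = 227/23, q_G = 226/23.
Total output Q = 453/23, so price P = 134 - 2·(453/23) = 94.6087.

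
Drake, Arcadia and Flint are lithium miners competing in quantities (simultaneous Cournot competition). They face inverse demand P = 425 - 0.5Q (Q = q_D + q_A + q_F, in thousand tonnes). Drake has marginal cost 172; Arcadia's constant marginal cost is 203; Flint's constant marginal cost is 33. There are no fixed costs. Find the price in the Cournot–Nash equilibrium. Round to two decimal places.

Drake's profit: π_D = (425 - 0.5Q)q_D - (172q_D). Setting ∂π_D/∂q_D = 0: 253 - q_D - (1/2)(q_A + q_F) = 0.
Arcadia's profit: π_A = (425 - 0.5Q)q_A - (203q_A). Setting ∂π_A/∂q_A = 0: 222 - q_A - (1/2)(q_D + q_F) = 0.
Flint's profit: π_F = (425 - 0.5Q)q_F - (33q_F). Setting ∂π_F/∂q_F = 0: 392 - q_F - (1/2)(q_D + q_A) = 0.
Summing all 3 equations gives 867 − 2Q = 0, hence Q = 867/2.
Back-substituting: q_D = (253 − 867/4)/(1/2) = 145/2, q_A = (222 − 867/4)/(1/2) = 21/2, q_F = (392 − 867/4)/(1/2) = 701/2.
Total output Q = 867/2, so price P = 425 - (1/2)·(867/2) = 833/4.

208.25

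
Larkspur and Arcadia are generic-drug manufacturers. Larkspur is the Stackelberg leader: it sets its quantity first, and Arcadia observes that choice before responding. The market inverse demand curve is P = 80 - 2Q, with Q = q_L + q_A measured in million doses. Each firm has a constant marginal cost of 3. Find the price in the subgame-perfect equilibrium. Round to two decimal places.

22.25

Solve by backward induction. Given q_L, the follower Arcadia maximises π_A = (80 - 2q_L - 2q_A)q_A - 3q_A.
∂π_A/∂q_A = 77 - 2q_L - 4q_A = 0 gives the reaction function q_A = (77 - 2q_L)/4.
The leader anticipates this reaction. Substituting into P = 80 - 2Q gives P = 83/2 - q_L, so π_L = (83/2 - q_L)q_L - 3q_L.
Maximising: ∂π_L/∂q_L = 77/2 - 2q_L = 0, giving q_L = 77/4.
Then q_A = (77 - 2·(77/4))/4 = 77/8.
Total output Q = 231/8, so price P = 80 - 2·(231/8) = 89/4.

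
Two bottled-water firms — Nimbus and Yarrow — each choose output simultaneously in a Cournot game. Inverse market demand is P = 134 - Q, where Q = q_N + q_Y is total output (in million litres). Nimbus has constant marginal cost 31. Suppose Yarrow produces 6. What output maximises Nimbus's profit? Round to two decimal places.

48.50

With the rival's output fixed at 6, Nimbus's profit is π_N = (134 - 6 - q_N)q_N - (31q_N) = (128 - q_N)q_N - (31q_N).
∂π_N/∂q_N = 97 - 2q_N = 0, so q_N = 97/2.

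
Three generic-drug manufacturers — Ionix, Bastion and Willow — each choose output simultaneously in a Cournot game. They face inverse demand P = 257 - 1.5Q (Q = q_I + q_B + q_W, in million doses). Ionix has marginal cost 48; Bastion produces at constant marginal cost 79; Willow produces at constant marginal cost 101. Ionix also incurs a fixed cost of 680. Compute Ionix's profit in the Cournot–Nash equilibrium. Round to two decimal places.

2897.04

Ionix's profit: π_I = (257 - 1.5Q)q_I - (48q_I). Setting ∂π_I/∂q_I = 0: 209 - 3q_I - (3/2)(q_B + q_W) = 0.
Bastion's profit: π_B = (257 - 1.5Q)q_B - (79q_B). Setting ∂π_B/∂q_B = 0: 178 - 3q_B - (3/2)(q_I + q_W) = 0.
Willow's profit: π_W = (257 - 1.5Q)q_W - (101q_W). Setting ∂π_W/∂q_W = 0: 156 - 3q_W - (3/2)(q_I + q_B) = 0.
Adding the 3 first-order conditions: 543 − 6Q = 0, so Q = 181/2.
Back-substituting: q_I = (209 − 543/4)/(3/2) = 293/6, q_B = (178 − 543/4)/(3/2) = 169/6, q_W = (156 − 543/4)/(3/2) = 27/2.
Price P = 257 - (3/2)·(181/2) = 485/4.
Ionix's profit: (485/4 - 48)·(293/6) - 680 = 2897.0417.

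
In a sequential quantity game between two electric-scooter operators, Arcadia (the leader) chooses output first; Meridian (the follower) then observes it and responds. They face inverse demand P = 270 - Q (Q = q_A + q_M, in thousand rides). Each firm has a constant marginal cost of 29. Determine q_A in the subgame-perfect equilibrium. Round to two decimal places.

120.50

The follower Meridian best-responds to any q_A: π_M = (270 - Q)q_M - 29q_M.
Follower FOC: 241 - q_A - 2q_M = 0, so q_M(q_A) = (241 - q_A)/2.
Arcadia substitutes q_M(q_A) into its own profit: π_A = q_A(270 - q_A - (241 - q_A)/2) - 29q_A = (299/2 - (1/2)q_A)q_A - 29q_A.
Maximising: ∂π_A/∂q_A = 241/2 - q_A = 0, giving q_A = 241/2.
Then q_M = (241 - 241/2)/2 = 241/4.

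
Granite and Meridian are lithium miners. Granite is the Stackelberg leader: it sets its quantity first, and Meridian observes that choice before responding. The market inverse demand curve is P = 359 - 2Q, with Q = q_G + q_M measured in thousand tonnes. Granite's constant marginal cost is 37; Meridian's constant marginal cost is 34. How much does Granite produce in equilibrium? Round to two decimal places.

79.75

Solve by backward induction. Given q_G, the follower Meridian maximises π_M = (359 - 2q_G - 2q_M)q_M - 34q_M.
Setting the follower's marginal profit to zero, 325 - 2q_G - 4q_M = 0, i.e. q_M = (325 - 2q_G)/4.
Granite substitutes q_M(q_G) into its own profit: π_G = q_G(359 - 2q_G - (325 - 2q_G)/2) - 37q_G = (393/2 - q_G)q_G - 37q_G.
Maximising: ∂π_G/∂q_G = 319/2 - 2q_G = 0, giving q_G = 319/4.
Then q_M = (325 - 2·(319/4))/4 = 331/8.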